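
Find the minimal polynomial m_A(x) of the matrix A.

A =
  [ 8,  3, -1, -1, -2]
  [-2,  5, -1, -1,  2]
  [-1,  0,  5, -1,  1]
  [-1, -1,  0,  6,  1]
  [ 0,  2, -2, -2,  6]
x^2 - 12*x + 36

The characteristic polynomial is χ_A(x) = (x - 6)^5, so the eigenvalues are known. The minimal polynomial is
  m_A(x) = Π_λ (x − λ)^{k_λ}
where k_λ is the size of the *largest* Jordan block for λ (equivalently, the smallest k with (A − λI)^k v = 0 for every generalised eigenvector v of λ).

  λ = 6: largest Jordan block has size 2, contributing (x − 6)^2

So m_A(x) = (x - 6)^2 = x^2 - 12*x + 36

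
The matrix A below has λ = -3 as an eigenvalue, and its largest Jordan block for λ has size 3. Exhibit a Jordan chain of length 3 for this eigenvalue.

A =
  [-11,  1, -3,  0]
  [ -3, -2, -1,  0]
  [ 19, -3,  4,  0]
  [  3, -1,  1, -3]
A Jordan chain for λ = -3 of length 3:
v_1 = (4, 2, -10, -2)ᵀ
v_2 = (-8, -3, 19, 3)ᵀ
v_3 = (1, 0, 0, 0)ᵀ

Let N = A − (-3)·I. We want v_3 with N^3 v_3 = 0 but N^2 v_3 ≠ 0; then v_{j-1} := N · v_j for j = 3, …, 2.

Pick v_3 = (1, 0, 0, 0)ᵀ.
Then v_2 = N · v_3 = (-8, -3, 19, 3)ᵀ.
Then v_1 = N · v_2 = (4, 2, -10, -2)ᵀ.

Sanity check: (A − (-3)·I) v_1 = (0, 0, 0, 0)ᵀ = 0. ✓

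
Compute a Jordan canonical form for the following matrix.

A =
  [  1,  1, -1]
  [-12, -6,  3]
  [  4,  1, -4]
J_2(-3) ⊕ J_1(-3)

The characteristic polynomial is
  det(x·I − A) = x^3 + 9*x^2 + 27*x + 27 = (x + 3)^3

Eigenvalues and multiplicities (the geometric multiplicity of λ is n − rank(A − λI), which equals the number of Jordan blocks for λ):
  λ = -3: algebraic multiplicity = 3, geometric multiplicity = 2

Determining the block sizes for each eigenvalue:
  λ = -3: 2 blocks summing to 3 forces exactly one block of size 2 and the rest size 1 → block sizes [2, 1]

Assembling the blocks gives a Jordan form
J =
  [-3,  1,  0]
  [ 0, -3,  0]
  [ 0,  0, -3]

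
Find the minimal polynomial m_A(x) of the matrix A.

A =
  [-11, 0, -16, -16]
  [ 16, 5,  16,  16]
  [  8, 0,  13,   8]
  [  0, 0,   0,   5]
x^2 - 2*x - 15

The characteristic polynomial is χ_A(x) = (x - 5)^3*(x + 3), so the eigenvalues are known. The minimal polynomial is
  m_A(x) = Π_λ (x − λ)^{k_λ}
where k_λ is the size of the *largest* Jordan block for λ (equivalently, the smallest k with (A − λI)^k v = 0 for every generalised eigenvector v of λ).

  λ = -3: largest Jordan block has size 1, contributing (x + 3)
  λ = 5: largest Jordan block has size 1, contributing (x − 5)

So m_A(x) = (x - 5)*(x + 3) = x^2 - 2*x - 15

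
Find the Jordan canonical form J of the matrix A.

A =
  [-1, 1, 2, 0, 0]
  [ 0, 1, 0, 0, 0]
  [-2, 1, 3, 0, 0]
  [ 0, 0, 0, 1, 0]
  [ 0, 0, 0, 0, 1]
J_2(1) ⊕ J_1(1) ⊕ J_1(1) ⊕ J_1(1)

The characteristic polynomial is
  det(x·I − A) = x^5 - 5*x^4 + 10*x^3 - 10*x^2 + 5*x - 1 = (x - 1)^5

Eigenvalues and multiplicities (the geometric multiplicity of λ is n − rank(A − λI), which equals the number of Jordan blocks for λ):
  λ = 1: algebraic multiplicity = 5, geometric multiplicity = 4

Determining the block sizes for each eigenvalue:
  λ = 1: 4 blocks summing to 5 forces exactly one block of size 2 and the rest size 1 → block sizes [2, 1, 1, 1]

Assembling the blocks gives a Jordan form
J =
  [1, 1, 0, 0, 0]
  [0, 1, 0, 0, 0]
  [0, 0, 1, 0, 0]
  [0, 0, 0, 1, 0]
  [0, 0, 0, 0, 1]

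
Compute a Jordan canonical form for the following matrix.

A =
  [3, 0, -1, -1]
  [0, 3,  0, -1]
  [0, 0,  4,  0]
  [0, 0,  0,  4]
J_1(3) ⊕ J_1(3) ⊕ J_1(4) ⊕ J_1(4)

The characteristic polynomial is
  det(x·I − A) = x^4 - 14*x^3 + 73*x^2 - 168*x + 144 = (x - 4)^2*(x - 3)^2

Eigenvalues and multiplicities (the geometric multiplicity of λ is n − rank(A − λI), which equals the number of Jordan blocks for λ):
  λ = 3: algebraic multiplicity = 2, geometric multiplicity = 2
  λ = 4: algebraic multiplicity = 2, geometric multiplicity = 2

Determining the block sizes for each eigenvalue:
  λ = 3: gm = am = 2, so every block has size 1 → block sizes [1, 1]
  λ = 4: gm = am = 2, so every block has size 1 → block sizes [1, 1]

Assembling the blocks gives a Jordan form
J =
  [3, 0, 0, 0]
  [0, 3, 0, 0]
  [0, 0, 4, 0]
  [0, 0, 0, 4]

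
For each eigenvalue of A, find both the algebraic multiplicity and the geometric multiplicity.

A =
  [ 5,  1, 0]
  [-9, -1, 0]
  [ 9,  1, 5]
λ = 2: alg = 2, geom = 1; λ = 5: alg = 1, geom = 1

Step 1 — factor the characteristic polynomial to read off the algebraic multiplicities:
  χ_A(x) = (x - 5)*(x - 2)^2

Step 2 — compute geometric multiplicities via the rank-nullity identity g(λ) = n − rank(A − λI):
  rank(A − (2)·I) = 2, so dim ker(A − (2)·I) = n − 2 = 1
  rank(A − (5)·I) = 2, so dim ker(A − (5)·I) = n − 2 = 1

Summary:
  λ = 2: algebraic multiplicity = 2, geometric multiplicity = 1
  λ = 5: algebraic multiplicity = 1, geometric multiplicity = 1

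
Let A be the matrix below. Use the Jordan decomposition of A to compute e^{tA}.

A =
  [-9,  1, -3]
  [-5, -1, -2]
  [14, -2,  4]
e^{tA} =
  [t^2*exp(-2*t) - 7*t*exp(-2*t) + exp(-2*t), t*exp(-2*t), t^2*exp(-2*t)/2 - 3*t*exp(-2*t)]
  [t^2*exp(-2*t) - 5*t*exp(-2*t), t*exp(-2*t) + exp(-2*t), t^2*exp(-2*t)/2 - 2*t*exp(-2*t)]
  [-2*t^2*exp(-2*t) + 14*t*exp(-2*t), -2*t*exp(-2*t), -t^2*exp(-2*t) + 6*t*exp(-2*t) + exp(-2*t)]

Strategy: write A = P · J · P⁻¹ where J is a Jordan canonical form, so e^{tA} = P · e^{tJ} · P⁻¹, and e^{tJ} can be computed block-by-block.

A has Jordan form
J =
  [-2,  1,  0]
  [ 0, -2,  1]
  [ 0,  0, -2]
(up to reordering of blocks).

Per-block formulas:
  For a 3×3 Jordan block J_3(-2): exp(t · J_3(-2)) = e^(-2t)·(I + t·N + (t^2/2)·N^2), where N is the 3×3 nilpotent shift.

After assembling e^{tJ} and conjugating by P, we get:

e^{tA} =
  [t^2*exp(-2*t) - 7*t*exp(-2*t) + exp(-2*t), t*exp(-2*t), t^2*exp(-2*t)/2 - 3*t*exp(-2*t)]
  [t^2*exp(-2*t) - 5*t*exp(-2*t), t*exp(-2*t) + exp(-2*t), t^2*exp(-2*t)/2 - 2*t*exp(-2*t)]
  [-2*t^2*exp(-2*t) + 14*t*exp(-2*t), -2*t*exp(-2*t), -t^2*exp(-2*t) + 6*t*exp(-2*t) + exp(-2*t)]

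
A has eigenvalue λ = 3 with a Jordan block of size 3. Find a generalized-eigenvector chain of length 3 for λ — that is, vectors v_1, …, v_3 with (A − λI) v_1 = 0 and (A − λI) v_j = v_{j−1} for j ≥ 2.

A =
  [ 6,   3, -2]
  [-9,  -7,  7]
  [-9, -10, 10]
A Jordan chain for λ = 3 of length 3:
v_1 = (-1, 3, 3)ᵀ
v_2 = (3, -10, -10)ᵀ
v_3 = (0, 1, 0)ᵀ

Let N = A − (3)·I. We want v_3 with N^3 v_3 = 0 but N^2 v_3 ≠ 0; then v_{j-1} := N · v_j for j = 3, …, 2.

Pick v_3 = (0, 1, 0)ᵀ.
Then v_2 = N · v_3 = (3, -10, -10)ᵀ.
Then v_1 = N · v_2 = (-1, 3, 3)ᵀ.

Sanity check: (A − (3)·I) v_1 = (0, 0, 0)ᵀ = 0. ✓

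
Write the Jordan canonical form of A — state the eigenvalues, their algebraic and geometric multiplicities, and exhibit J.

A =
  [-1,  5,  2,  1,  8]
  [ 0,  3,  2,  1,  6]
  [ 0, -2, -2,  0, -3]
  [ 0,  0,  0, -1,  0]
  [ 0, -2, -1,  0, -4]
J_3(-1) ⊕ J_2(-1)

The characteristic polynomial is
  det(x·I − A) = x^5 + 5*x^4 + 10*x^3 + 10*x^2 + 5*x + 1 = (x + 1)^5

Eigenvalues and multiplicities (the geometric multiplicity of λ is n − rank(A − λI), which equals the number of Jordan blocks for λ):
  λ = -1: algebraic multiplicity = 5, geometric multiplicity = 2

Determining the block sizes for each eigenvalue:
  λ = -1: with am = 5 and gm = 2, the partition is not yet determined (e.g. several partitions of 5 into 2 parts exist). Let N = A − (-1)·I. Computing rank(N^1) = 3, rank(N^2) = 1, rank(N^3) = 0; the number of blocks of size ≥ j is rank(N^{j−1}) − rank(N^j), giving [2, 2, 1]. So we have 1 block(s) of size 3, 1 block(s) of size 2 → block sizes [3, 2]

Assembling the blocks gives a Jordan form
J =
  [-1,  1,  0,  0,  0]
  [ 0, -1,  1,  0,  0]
  [ 0,  0, -1,  0,  0]
  [ 0,  0,  0, -1,  1]
  [ 0,  0,  0,  0, -1]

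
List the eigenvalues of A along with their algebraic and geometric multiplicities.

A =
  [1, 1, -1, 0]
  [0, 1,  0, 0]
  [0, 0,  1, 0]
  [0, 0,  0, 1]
λ = 1: alg = 4, geom = 3

Step 1 — factor the characteristic polynomial to read off the algebraic multiplicities:
  χ_A(x) = (x - 1)^4

Step 2 — compute geometric multiplicities via the rank-nullity identity g(λ) = n − rank(A − λI):
  rank(A − (1)·I) = 1, so dim ker(A − (1)·I) = n − 1 = 3

Summary:
  λ = 1: algebraic multiplicity = 4, geometric multiplicity = 3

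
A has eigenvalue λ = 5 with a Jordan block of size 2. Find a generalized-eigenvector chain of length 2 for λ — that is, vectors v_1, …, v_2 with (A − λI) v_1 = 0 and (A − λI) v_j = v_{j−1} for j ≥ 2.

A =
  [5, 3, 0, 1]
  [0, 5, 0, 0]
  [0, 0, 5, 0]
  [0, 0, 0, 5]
A Jordan chain for λ = 5 of length 2:
v_1 = (3, 0, 0, 0)ᵀ
v_2 = (0, 1, 0, 0)ᵀ

Let N = A − (5)·I. We want v_2 with N^2 v_2 = 0 but N^1 v_2 ≠ 0; then v_{j-1} := N · v_j for j = 2, …, 2.

Pick v_2 = (0, 1, 0, 0)ᵀ.
Then v_1 = N · v_2 = (3, 0, 0, 0)ᵀ.

Sanity check: (A − (5)·I) v_1 = (0, 0, 0, 0)ᵀ = 0. ✓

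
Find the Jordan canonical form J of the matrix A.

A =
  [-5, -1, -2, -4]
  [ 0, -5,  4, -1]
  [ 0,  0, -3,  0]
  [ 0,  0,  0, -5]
J_3(-5) ⊕ J_1(-3)

The characteristic polynomial is
  det(x·I − A) = x^4 + 18*x^3 + 120*x^2 + 350*x + 375 = (x + 3)*(x + 5)^3

Eigenvalues and multiplicities (the geometric multiplicity of λ is n − rank(A − λI), which equals the number of Jordan blocks for λ):
  λ = -5: algebraic multiplicity = 3, geometric multiplicity = 1
  λ = -3: algebraic multiplicity = 1, geometric multiplicity = 1

Determining the block sizes for each eigenvalue:
  λ = -5: one block (gm = 1), so the single block has size am = 3 → block sizes [3]
  λ = -3: one block (gm = 1), so the single block has size am = 1 → block sizes [1]

Assembling the blocks gives a Jordan form
J =
  [-5,  1,  0,  0]
  [ 0, -5,  1,  0]
  [ 0,  0, -5,  0]
  [ 0,  0,  0, -3]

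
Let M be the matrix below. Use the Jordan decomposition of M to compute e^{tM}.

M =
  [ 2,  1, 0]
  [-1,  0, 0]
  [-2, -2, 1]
e^{tM} =
  [t*exp(t) + exp(t), t*exp(t), 0]
  [-t*exp(t), -t*exp(t) + exp(t), 0]
  [-2*t*exp(t), -2*t*exp(t), exp(t)]

Strategy: write M = P · J · P⁻¹ where J is a Jordan canonical form, so e^{tM} = P · e^{tJ} · P⁻¹, and e^{tJ} can be computed block-by-block.

M has Jordan form
J =
  [1, 1, 0]
  [0, 1, 0]
  [0, 0, 1]
(up to reordering of blocks).

Per-block formulas:
  For a 2×2 Jordan block J_2(1): exp(t · J_2(1)) = e^(1t)·(I + t·N), where N is the 2×2 nilpotent shift.
  For a 1×1 block at λ = 1: exp(t · [1]) = [e^(1t)].

After assembling e^{tJ} and conjugating by P, we get:

e^{tM} =
  [t*exp(t) + exp(t), t*exp(t), 0]
  [-t*exp(t), -t*exp(t) + exp(t), 0]
  [-2*t*exp(t), -2*t*exp(t), exp(t)]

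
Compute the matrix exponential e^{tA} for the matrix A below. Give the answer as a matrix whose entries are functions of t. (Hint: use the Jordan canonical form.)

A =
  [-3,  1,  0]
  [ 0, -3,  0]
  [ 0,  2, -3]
e^{tA} =
  [exp(-3*t), t*exp(-3*t), 0]
  [0, exp(-3*t), 0]
  [0, 2*t*exp(-3*t), exp(-3*t)]

Strategy: write A = P · J · P⁻¹ where J is a Jordan canonical form, so e^{tA} = P · e^{tJ} · P⁻¹, and e^{tJ} can be computed block-by-block.

A has Jordan form
J =
  [-3,  1,  0]
  [ 0, -3,  0]
  [ 0,  0, -3]
(up to reordering of blocks).

Per-block formulas:
  For a 1×1 block at λ = -3: exp(t · [-3]) = [e^(-3t)].
  For a 2×2 Jordan block J_2(-3): exp(t · J_2(-3)) = e^(-3t)·(I + t·N), where N is the 2×2 nilpotent shift.

After assembling e^{tJ} and conjugating by P, we get:

e^{tA} =
  [exp(-3*t), t*exp(-3*t), 0]
  [0, exp(-3*t), 0]
  [0, 2*t*exp(-3*t), exp(-3*t)]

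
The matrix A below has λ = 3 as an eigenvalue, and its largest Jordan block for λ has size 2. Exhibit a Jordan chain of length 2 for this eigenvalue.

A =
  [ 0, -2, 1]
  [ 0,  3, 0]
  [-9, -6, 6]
A Jordan chain for λ = 3 of length 2:
v_1 = (-3, 0, -9)ᵀ
v_2 = (1, 0, 0)ᵀ

Let N = A − (3)·I. We want v_2 with N^2 v_2 = 0 but N^1 v_2 ≠ 0; then v_{j-1} := N · v_j for j = 2, …, 2.

Pick v_2 = (1, 0, 0)ᵀ.
Then v_1 = N · v_2 = (-3, 0, -9)ᵀ.

Sanity check: (A − (3)·I) v_1 = (0, 0, 0)ᵀ = 0. ✓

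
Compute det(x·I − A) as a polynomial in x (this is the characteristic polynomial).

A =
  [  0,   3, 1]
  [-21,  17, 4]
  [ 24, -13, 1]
x^3 - 18*x^2 + 108*x - 216

Expanding det(x·I − A) (e.g. by cofactor expansion or by noting that A is similar to its Jordan form J, which has the same characteristic polynomial as A) gives
  χ_A(x) = x^3 - 18*x^2 + 108*x - 216
which factors as (x - 6)^3. The eigenvalues (with algebraic multiplicities) are λ = 6 with multiplicity 3.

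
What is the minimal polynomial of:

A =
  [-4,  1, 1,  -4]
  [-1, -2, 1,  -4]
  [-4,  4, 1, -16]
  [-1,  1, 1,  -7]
x^2 + 6*x + 9

The characteristic polynomial is χ_A(x) = (x + 3)^4, so the eigenvalues are known. The minimal polynomial is
  m_A(x) = Π_λ (x − λ)^{k_λ}
where k_λ is the size of the *largest* Jordan block for λ (equivalently, the smallest k with (A − λI)^k v = 0 for every generalised eigenvector v of λ).

  λ = -3: largest Jordan block has size 2, contributing (x + 3)^2

So m_A(x) = (x + 3)^2 = x^2 + 6*x + 9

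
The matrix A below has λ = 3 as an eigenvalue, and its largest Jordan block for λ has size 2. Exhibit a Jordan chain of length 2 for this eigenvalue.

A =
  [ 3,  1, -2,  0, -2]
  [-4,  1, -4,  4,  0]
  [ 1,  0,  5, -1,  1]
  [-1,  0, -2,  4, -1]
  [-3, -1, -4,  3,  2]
A Jordan chain for λ = 3 of length 2:
v_1 = (0, -4, 1, -1, -3)ᵀ
v_2 = (1, 0, 0, 0, 0)ᵀ

Let N = A − (3)·I. We want v_2 with N^2 v_2 = 0 but N^1 v_2 ≠ 0; then v_{j-1} := N · v_j for j = 2, …, 2.

Pick v_2 = (1, 0, 0, 0, 0)ᵀ.
Then v_1 = N · v_2 = (0, -4, 1, -1, -3)ᵀ.

Sanity check: (A − (3)·I) v_1 = (0, 0, 0, 0, 0)ᵀ = 0. ✓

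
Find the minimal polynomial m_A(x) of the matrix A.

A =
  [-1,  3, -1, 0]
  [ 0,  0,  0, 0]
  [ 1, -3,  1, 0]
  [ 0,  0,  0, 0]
x^2

The characteristic polynomial is χ_A(x) = x^4, so the eigenvalues are known. The minimal polynomial is
  m_A(x) = Π_λ (x − λ)^{k_λ}
where k_λ is the size of the *largest* Jordan block for λ (equivalently, the smallest k with (A − λI)^k v = 0 for every generalised eigenvector v of λ).

  λ = 0: largest Jordan block has size 2, contributing (x − 0)^2

So m_A(x) = x^2 = x^2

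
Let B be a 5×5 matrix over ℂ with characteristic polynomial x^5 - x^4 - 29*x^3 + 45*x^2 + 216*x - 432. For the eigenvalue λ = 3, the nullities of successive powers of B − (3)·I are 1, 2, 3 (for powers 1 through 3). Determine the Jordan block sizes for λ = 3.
Block sizes for λ = 3: [3]

From the dimensions of kernels of powers, the number of Jordan blocks of size at least j is d_j − d_{j−1} where d_j = dim ker(N^j) (with d_0 = 0). Computing the differences gives [1, 1, 1].
The number of blocks of size exactly k is (#blocks of size ≥ k) − (#blocks of size ≥ k + 1), so the partition is: 1 block(s) of size 3.
In nonincreasing order the block sizes are [3].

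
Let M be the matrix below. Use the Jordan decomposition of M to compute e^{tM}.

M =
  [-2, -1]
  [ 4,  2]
e^{tM} =
  [1 - 2*t, -t]
  [4*t, 2*t + 1]

Strategy: write M = P · J · P⁻¹ where J is a Jordan canonical form, so e^{tM} = P · e^{tJ} · P⁻¹, and e^{tJ} can be computed block-by-block.

M has Jordan form
J =
  [0, 1]
  [0, 0]
(up to reordering of blocks).

Per-block formulas:
  For a 2×2 Jordan block J_2(0): exp(t · J_2(0)) = e^(0t)·(I + t·N), where N is the 2×2 nilpotent shift.

After assembling e^{tJ} and conjugating by P, we get:

e^{tM} =
  [1 - 2*t, -t]
  [4*t, 2*t + 1]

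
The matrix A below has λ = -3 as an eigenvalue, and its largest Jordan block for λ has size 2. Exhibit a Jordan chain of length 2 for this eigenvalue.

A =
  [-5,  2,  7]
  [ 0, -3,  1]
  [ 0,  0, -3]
A Jordan chain for λ = -3 of length 2:
v_1 = (1, 1, 0)ᵀ
v_2 = (3, 0, 1)ᵀ

Let N = A − (-3)·I. We want v_2 with N^2 v_2 = 0 but N^1 v_2 ≠ 0; then v_{j-1} := N · v_j for j = 2, …, 2.

Pick v_2 = (3, 0, 1)ᵀ.
Then v_1 = N · v_2 = (1, 1, 0)ᵀ.

Sanity check: (A − (-3)·I) v_1 = (0, 0, 0)ᵀ = 0. ✓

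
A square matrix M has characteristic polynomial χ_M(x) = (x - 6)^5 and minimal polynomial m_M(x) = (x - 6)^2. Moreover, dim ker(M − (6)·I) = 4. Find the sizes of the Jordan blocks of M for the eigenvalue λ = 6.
Block sizes for λ = 6: [2, 1, 1, 1]

Step 1 — from the characteristic polynomial, algebraic multiplicity of λ = 6 is 5. From dim ker(M − (6)·I) = 4, there are exactly 4 Jordan blocks for λ = 6.
Step 2 — from the minimal polynomial, the factor (x − 6)^2 tells us the largest block for λ = 6 has size 2.
Step 3 — with total size 5, 4 blocks, and largest block 2, the block sizes (in nonincreasing order) are [2, 1, 1, 1].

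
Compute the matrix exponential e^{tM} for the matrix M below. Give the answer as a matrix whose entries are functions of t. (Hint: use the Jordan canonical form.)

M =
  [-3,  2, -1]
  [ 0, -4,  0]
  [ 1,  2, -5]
e^{tM} =
  [t*exp(-4*t) + exp(-4*t), 2*t*exp(-4*t), -t*exp(-4*t)]
  [0, exp(-4*t), 0]
  [t*exp(-4*t), 2*t*exp(-4*t), -t*exp(-4*t) + exp(-4*t)]

Strategy: write M = P · J · P⁻¹ where J is a Jordan canonical form, so e^{tM} = P · e^{tJ} · P⁻¹, and e^{tJ} can be computed block-by-block.

M has Jordan form
J =
  [-4,  1,  0]
  [ 0, -4,  0]
  [ 0,  0, -4]
(up to reordering of blocks).

Per-block formulas:
  For a 2×2 Jordan block J_2(-4): exp(t · J_2(-4)) = e^(-4t)·(I + t·N), where N is the 2×2 nilpotent shift.
  For a 1×1 block at λ = -4: exp(t · [-4]) = [e^(-4t)].

After assembling e^{tJ} and conjugating by P, we get:

e^{tM} =
  [t*exp(-4*t) + exp(-4*t), 2*t*exp(-4*t), -t*exp(-4*t)]
  [0, exp(-4*t), 0]
  [t*exp(-4*t), 2*t*exp(-4*t), -t*exp(-4*t) + exp(-4*t)]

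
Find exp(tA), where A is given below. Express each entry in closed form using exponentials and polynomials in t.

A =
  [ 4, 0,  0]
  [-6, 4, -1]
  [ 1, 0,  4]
e^{tA} =
  [exp(4*t), 0, 0]
  [-t^2*exp(4*t)/2 - 6*t*exp(4*t), exp(4*t), -t*exp(4*t)]
  [t*exp(4*t), 0, exp(4*t)]

Strategy: write A = P · J · P⁻¹ where J is a Jordan canonical form, so e^{tA} = P · e^{tJ} · P⁻¹, and e^{tJ} can be computed block-by-block.

A has Jordan form
J =
  [4, 1, 0]
  [0, 4, 1]
  [0, 0, 4]
(up to reordering of blocks).

Per-block formulas:
  For a 3×3 Jordan block J_3(4): exp(t · J_3(4)) = e^(4t)·(I + t·N + (t^2/2)·N^2), where N is the 3×3 nilpotent shift.

After assembling e^{tJ} and conjugating by P, we get:

e^{tA} =
  [exp(4*t), 0, 0]
  [-t^2*exp(4*t)/2 - 6*t*exp(4*t), exp(4*t), -t*exp(4*t)]
  [t*exp(4*t), 0, exp(4*t)]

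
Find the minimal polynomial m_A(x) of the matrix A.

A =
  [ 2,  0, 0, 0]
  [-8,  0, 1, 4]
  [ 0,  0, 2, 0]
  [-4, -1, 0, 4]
x^3 - 6*x^2 + 12*x - 8

The characteristic polynomial is χ_A(x) = (x - 2)^4, so the eigenvalues are known. The minimal polynomial is
  m_A(x) = Π_λ (x − λ)^{k_λ}
where k_λ is the size of the *largest* Jordan block for λ (equivalently, the smallest k with (A − λI)^k v = 0 for every generalised eigenvector v of λ).

  λ = 2: largest Jordan block has size 3, contributing (x − 2)^3

So m_A(x) = (x - 2)^3 = x^3 - 6*x^2 + 12*x - 8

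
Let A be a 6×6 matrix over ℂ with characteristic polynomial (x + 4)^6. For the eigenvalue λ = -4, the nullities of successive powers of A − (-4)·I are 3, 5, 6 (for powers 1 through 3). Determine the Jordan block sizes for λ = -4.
Block sizes for λ = -4: [3, 2, 1]

From the dimensions of kernels of powers, the number of Jordan blocks of size at least j is d_j − d_{j−1} where d_j = dim ker(N^j) (with d_0 = 0). Computing the differences gives [3, 2, 1].
The number of blocks of size exactly k is (#blocks of size ≥ k) − (#blocks of size ≥ k + 1), so the partition is: 1 block(s) of size 1, 1 block(s) of size 2, 1 block(s) of size 3.
In nonincreasing order the block sizes are [3, 2, 1].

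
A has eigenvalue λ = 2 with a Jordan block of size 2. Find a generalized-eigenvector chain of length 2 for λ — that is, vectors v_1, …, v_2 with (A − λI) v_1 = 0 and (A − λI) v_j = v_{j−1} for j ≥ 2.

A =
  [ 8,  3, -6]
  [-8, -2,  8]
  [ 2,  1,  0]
A Jordan chain for λ = 2 of length 2:
v_1 = (6, -8, 2)ᵀ
v_2 = (1, 0, 0)ᵀ

Let N = A − (2)·I. We want v_2 with N^2 v_2 = 0 but N^1 v_2 ≠ 0; then v_{j-1} := N · v_j for j = 2, …, 2.

Pick v_2 = (1, 0, 0)ᵀ.
Then v_1 = N · v_2 = (6, -8, 2)ᵀ.

Sanity check: (A − (2)·I) v_1 = (0, 0, 0)ᵀ = 0. ✓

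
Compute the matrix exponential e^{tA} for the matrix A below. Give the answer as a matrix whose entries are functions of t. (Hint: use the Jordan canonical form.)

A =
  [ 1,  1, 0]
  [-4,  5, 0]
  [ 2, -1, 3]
e^{tA} =
  [-2*t*exp(3*t) + exp(3*t), t*exp(3*t), 0]
  [-4*t*exp(3*t), 2*t*exp(3*t) + exp(3*t), 0]
  [2*t*exp(3*t), -t*exp(3*t), exp(3*t)]

Strategy: write A = P · J · P⁻¹ where J is a Jordan canonical form, so e^{tA} = P · e^{tJ} · P⁻¹, and e^{tJ} can be computed block-by-block.

A has Jordan form
J =
  [3, 1, 0]
  [0, 3, 0]
  [0, 0, 3]
(up to reordering of blocks).

Per-block formulas:
  For a 2×2 Jordan block J_2(3): exp(t · J_2(3)) = e^(3t)·(I + t·N), where N is the 2×2 nilpotent shift.
  For a 1×1 block at λ = 3: exp(t · [3]) = [e^(3t)].

After assembling e^{tJ} and conjugating by P, we get:

e^{tA} =
  [-2*t*exp(3*t) + exp(3*t), t*exp(3*t), 0]
  [-4*t*exp(3*t), 2*t*exp(3*t) + exp(3*t), 0]
  [2*t*exp(3*t), -t*exp(3*t), exp(3*t)]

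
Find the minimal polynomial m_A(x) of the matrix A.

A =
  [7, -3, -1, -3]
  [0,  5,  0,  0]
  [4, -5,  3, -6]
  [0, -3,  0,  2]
x^4 - 17*x^3 + 105*x^2 - 275*x + 250

The characteristic polynomial is χ_A(x) = (x - 5)^3*(x - 2), so the eigenvalues are known. The minimal polynomial is
  m_A(x) = Π_λ (x − λ)^{k_λ}
where k_λ is the size of the *largest* Jordan block for λ (equivalently, the smallest k with (A − λI)^k v = 0 for every generalised eigenvector v of λ).

  λ = 2: largest Jordan block has size 1, contributing (x − 2)
  λ = 5: largest Jordan block has size 3, contributing (x − 5)^3

So m_A(x) = (x - 5)^3*(x - 2) = x^4 - 17*x^3 + 105*x^2 - 275*x + 250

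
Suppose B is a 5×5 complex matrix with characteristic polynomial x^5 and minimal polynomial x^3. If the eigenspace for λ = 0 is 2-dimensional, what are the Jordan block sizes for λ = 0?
Block sizes for λ = 0: [3, 2]

Step 1 — from the characteristic polynomial, algebraic multiplicity of λ = 0 is 5. From dim ker(B − (0)·I) = 2, there are exactly 2 Jordan blocks for λ = 0.
Step 2 — from the minimal polynomial, the factor (x − 0)^3 tells us the largest block for λ = 0 has size 3.
Step 3 — with total size 5, 2 blocks, and largest block 3, the block sizes (in nonincreasing order) are [3, 2].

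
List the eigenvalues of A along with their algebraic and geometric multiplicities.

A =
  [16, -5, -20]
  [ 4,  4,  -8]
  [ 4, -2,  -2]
λ = 6: alg = 3, geom = 2

Step 1 — factor the characteristic polynomial to read off the algebraic multiplicities:
  χ_A(x) = (x - 6)^3

Step 2 — compute geometric multiplicities via the rank-nullity identity g(λ) = n − rank(A − λI):
  rank(A − (6)·I) = 1, so dim ker(A − (6)·I) = n − 1 = 2

Summary:
  λ = 6: algebraic multiplicity = 3, geometric multiplicity = 2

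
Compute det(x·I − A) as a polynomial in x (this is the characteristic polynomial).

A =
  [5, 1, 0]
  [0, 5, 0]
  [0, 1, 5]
x^3 - 15*x^2 + 75*x - 125

Expanding det(x·I − A) (e.g. by cofactor expansion or by noting that A is similar to its Jordan form J, which has the same characteristic polynomial as A) gives
  χ_A(x) = x^3 - 15*x^2 + 75*x - 125
which factors as (x - 5)^3. The eigenvalues (with algebraic multiplicities) are λ = 5 with multiplicity 3.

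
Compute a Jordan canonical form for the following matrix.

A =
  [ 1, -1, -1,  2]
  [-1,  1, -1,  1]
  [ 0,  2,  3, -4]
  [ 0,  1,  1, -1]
J_3(1) ⊕ J_1(1)

The characteristic polynomial is
  det(x·I − A) = x^4 - 4*x^3 + 6*x^2 - 4*x + 1 = (x - 1)^4

Eigenvalues and multiplicities (the geometric multiplicity of λ is n − rank(A − λI), which equals the number of Jordan blocks for λ):
  λ = 1: algebraic multiplicity = 4, geometric multiplicity = 2

Determining the block sizes for each eigenvalue:
  λ = 1: with am = 4 and gm = 2, the partition is not yet determined (e.g. several partitions of 4 into 2 parts exist). Let N = A − (1)·I. Computing rank(N^1) = 2, rank(N^2) = 1, rank(N^3) = 0; the number of blocks of size ≥ j is rank(N^{j−1}) − rank(N^j), giving [2, 1, 1]. So we have 1 block(s) of size 3, 1 block(s) of size 1 → block sizes [3, 1]

Assembling the blocks gives a Jordan form
J =
  [1, 1, 0, 0]
  [0, 1, 1, 0]
  [0, 0, 1, 0]
  [0, 0, 0, 1]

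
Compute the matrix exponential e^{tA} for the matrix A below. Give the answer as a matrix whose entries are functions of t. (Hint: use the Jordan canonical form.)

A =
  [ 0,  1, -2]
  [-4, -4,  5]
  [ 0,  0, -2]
e^{tA} =
  [2*t*exp(-2*t) + exp(-2*t), t*exp(-2*t), t^2*exp(-2*t)/2 - 2*t*exp(-2*t)]
  [-4*t*exp(-2*t), -2*t*exp(-2*t) + exp(-2*t), -t^2*exp(-2*t) + 5*t*exp(-2*t)]
  [0, 0, exp(-2*t)]

Strategy: write A = P · J · P⁻¹ where J is a Jordan canonical form, so e^{tA} = P · e^{tJ} · P⁻¹, and e^{tJ} can be computed block-by-block.

A has Jordan form
J =
  [-2,  1,  0]
  [ 0, -2,  1]
  [ 0,  0, -2]
(up to reordering of blocks).

Per-block formulas:
  For a 3×3 Jordan block J_3(-2): exp(t · J_3(-2)) = e^(-2t)·(I + t·N + (t^2/2)·N^2), where N is the 3×3 nilpotent shift.

After assembling e^{tJ} and conjugating by P, we get:

e^{tA} =
  [2*t*exp(-2*t) + exp(-2*t), t*exp(-2*t), t^2*exp(-2*t)/2 - 2*t*exp(-2*t)]
  [-4*t*exp(-2*t), -2*t*exp(-2*t) + exp(-2*t), -t^2*exp(-2*t) + 5*t*exp(-2*t)]
  [0, 0, exp(-2*t)]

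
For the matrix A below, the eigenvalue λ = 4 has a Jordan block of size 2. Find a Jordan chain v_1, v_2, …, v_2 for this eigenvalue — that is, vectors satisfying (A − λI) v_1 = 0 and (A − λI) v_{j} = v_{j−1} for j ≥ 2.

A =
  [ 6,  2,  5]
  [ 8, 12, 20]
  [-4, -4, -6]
A Jordan chain for λ = 4 of length 2:
v_1 = (2, 8, -4)ᵀ
v_2 = (1, 0, 0)ᵀ

Let N = A − (4)·I. We want v_2 with N^2 v_2 = 0 but N^1 v_2 ≠ 0; then v_{j-1} := N · v_j for j = 2, …, 2.

Pick v_2 = (1, 0, 0)ᵀ.
Then v_1 = N · v_2 = (2, 8, -4)ᵀ.

Sanity check: (A − (4)·I) v_1 = (0, 0, 0)ᵀ = 0. ✓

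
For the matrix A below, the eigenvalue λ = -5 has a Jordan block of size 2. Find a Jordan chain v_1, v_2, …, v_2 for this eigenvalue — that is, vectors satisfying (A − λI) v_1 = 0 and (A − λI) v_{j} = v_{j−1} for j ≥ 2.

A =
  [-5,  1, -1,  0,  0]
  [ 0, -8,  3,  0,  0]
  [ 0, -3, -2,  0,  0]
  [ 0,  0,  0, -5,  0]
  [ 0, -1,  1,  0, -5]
A Jordan chain for λ = -5 of length 2:
v_1 = (1, -3, -3, 0, -1)ᵀ
v_2 = (0, 1, 0, 0, 0)ᵀ

Let N = A − (-5)·I. We want v_2 with N^2 v_2 = 0 but N^1 v_2 ≠ 0; then v_{j-1} := N · v_j for j = 2, …, 2.

Pick v_2 = (0, 1, 0, 0, 0)ᵀ.
Then v_1 = N · v_2 = (1, -3, -3, 0, -1)ᵀ.

Sanity check: (A − (-5)·I) v_1 = (0, 0, 0, 0, 0)ᵀ = 0. ✓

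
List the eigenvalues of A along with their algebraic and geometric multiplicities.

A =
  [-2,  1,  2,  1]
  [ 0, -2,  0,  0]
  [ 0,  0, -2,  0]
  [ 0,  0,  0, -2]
λ = -2: alg = 4, geom = 3

Step 1 — factor the characteristic polynomial to read off the algebraic multiplicities:
  χ_A(x) = (x + 2)^4

Step 2 — compute geometric multiplicities via the rank-nullity identity g(λ) = n − rank(A − λI):
  rank(A − (-2)·I) = 1, so dim ker(A − (-2)·I) = n − 1 = 3

Summary:
  λ = -2: algebraic multiplicity = 4, geometric multiplicity = 3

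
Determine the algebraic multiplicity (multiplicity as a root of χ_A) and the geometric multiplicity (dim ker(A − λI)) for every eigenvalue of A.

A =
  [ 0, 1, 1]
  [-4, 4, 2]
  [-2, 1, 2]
λ = 2: alg = 3, geom = 1

Step 1 — factor the characteristic polynomial to read off the algebraic multiplicities:
  χ_A(x) = (x - 2)^3

Step 2 — compute geometric multiplicities via the rank-nullity identity g(λ) = n − rank(A − λI):
  rank(A − (2)·I) = 2, so dim ker(A − (2)·I) = n − 2 = 1

Summary:
  λ = 2: algebraic multiplicity = 3, geometric multiplicity = 1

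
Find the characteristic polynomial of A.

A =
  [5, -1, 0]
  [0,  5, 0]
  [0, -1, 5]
x^3 - 15*x^2 + 75*x - 125

Expanding det(x·I − A) (e.g. by cofactor expansion or by noting that A is similar to its Jordan form J, which has the same characteristic polynomial as A) gives
  χ_A(x) = x^3 - 15*x^2 + 75*x - 125
which factors as (x - 5)^3. The eigenvalues (with algebraic multiplicities) are λ = 5 with multiplicity 3.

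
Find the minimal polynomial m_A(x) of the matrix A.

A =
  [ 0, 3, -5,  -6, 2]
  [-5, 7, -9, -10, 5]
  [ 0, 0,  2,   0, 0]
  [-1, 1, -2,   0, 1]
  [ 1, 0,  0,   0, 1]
x^3 - 6*x^2 + 12*x - 8

The characteristic polynomial is χ_A(x) = (x - 2)^5, so the eigenvalues are known. The minimal polynomial is
  m_A(x) = Π_λ (x − λ)^{k_λ}
where k_λ is the size of the *largest* Jordan block for λ (equivalently, the smallest k with (A − λI)^k v = 0 for every generalised eigenvector v of λ).

  λ = 2: largest Jordan block has size 3, contributing (x − 2)^3

So m_A(x) = (x - 2)^3 = x^3 - 6*x^2 + 12*x - 8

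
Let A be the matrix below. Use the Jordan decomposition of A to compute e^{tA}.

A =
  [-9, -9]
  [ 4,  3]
e^{tA} =
  [-6*t*exp(-3*t) + exp(-3*t), -9*t*exp(-3*t)]
  [4*t*exp(-3*t), 6*t*exp(-3*t) + exp(-3*t)]

Strategy: write A = P · J · P⁻¹ where J is a Jordan canonical form, so e^{tA} = P · e^{tJ} · P⁻¹, and e^{tJ} can be computed block-by-block.

A has Jordan form
J =
  [-3,  1]
  [ 0, -3]
(up to reordering of blocks).

Per-block formulas:
  For a 2×2 Jordan block J_2(-3): exp(t · J_2(-3)) = e^(-3t)·(I + t·N), where N is the 2×2 nilpotent shift.

After assembling e^{tJ} and conjugating by P, we get:

e^{tA} =
  [-6*t*exp(-3*t) + exp(-3*t), -9*t*exp(-3*t)]
  [4*t*exp(-3*t), 6*t*exp(-3*t) + exp(-3*t)]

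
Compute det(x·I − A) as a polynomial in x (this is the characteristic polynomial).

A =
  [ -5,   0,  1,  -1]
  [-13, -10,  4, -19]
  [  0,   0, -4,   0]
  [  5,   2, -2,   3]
x^4 + 16*x^3 + 96*x^2 + 256*x + 256

Expanding det(x·I − A) (e.g. by cofactor expansion or by noting that A is similar to its Jordan form J, which has the same characteristic polynomial as A) gives
  χ_A(x) = x^4 + 16*x^3 + 96*x^2 + 256*x + 256
which factors as (x + 4)^4. The eigenvalues (with algebraic multiplicities) are λ = -4 with multiplicity 4.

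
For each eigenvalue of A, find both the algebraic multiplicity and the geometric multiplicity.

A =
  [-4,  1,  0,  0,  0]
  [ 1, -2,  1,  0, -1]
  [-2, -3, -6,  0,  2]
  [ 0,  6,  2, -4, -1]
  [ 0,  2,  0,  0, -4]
λ = -4: alg = 5, geom = 2

Step 1 — factor the characteristic polynomial to read off the algebraic multiplicities:
  χ_A(x) = (x + 4)^5

Step 2 — compute geometric multiplicities via the rank-nullity identity g(λ) = n − rank(A − λI):
  rank(A − (-4)·I) = 3, so dim ker(A − (-4)·I) = n − 3 = 2

Summary:
  λ = -4: algebraic multiplicity = 5, geometric multiplicity = 2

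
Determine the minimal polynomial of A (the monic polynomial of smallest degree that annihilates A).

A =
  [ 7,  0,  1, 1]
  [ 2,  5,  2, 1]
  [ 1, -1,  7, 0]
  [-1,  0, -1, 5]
x^3 - 18*x^2 + 108*x - 216

The characteristic polynomial is χ_A(x) = (x - 6)^4, so the eigenvalues are known. The minimal polynomial is
  m_A(x) = Π_λ (x − λ)^{k_λ}
where k_λ is the size of the *largest* Jordan block for λ (equivalently, the smallest k with (A − λI)^k v = 0 for every generalised eigenvector v of λ).

  λ = 6: largest Jordan block has size 3, contributing (x − 6)^3

So m_A(x) = (x - 6)^3 = x^3 - 18*x^2 + 108*x - 216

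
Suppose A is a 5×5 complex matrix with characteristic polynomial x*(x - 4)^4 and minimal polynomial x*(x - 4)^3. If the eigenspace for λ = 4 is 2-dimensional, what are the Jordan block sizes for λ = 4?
Block sizes for λ = 4: [3, 1]

Step 1 — from the characteristic polynomial, algebraic multiplicity of λ = 4 is 4. From dim ker(A − (4)·I) = 2, there are exactly 2 Jordan blocks for λ = 4.
Step 2 — from the minimal polynomial, the factor (x − 4)^3 tells us the largest block for λ = 4 has size 3.
Step 3 — with total size 4, 2 blocks, and largest block 3, the block sizes (in nonincreasing order) are [3, 1].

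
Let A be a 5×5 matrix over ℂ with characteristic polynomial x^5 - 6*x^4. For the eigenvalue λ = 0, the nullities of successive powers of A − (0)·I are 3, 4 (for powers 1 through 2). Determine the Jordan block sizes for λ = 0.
Block sizes for λ = 0: [2, 1, 1]

From the dimensions of kernels of powers, the number of Jordan blocks of size at least j is d_j − d_{j−1} where d_j = dim ker(N^j) (with d_0 = 0). Computing the differences gives [3, 1].
The number of blocks of size exactly k is (#blocks of size ≥ k) − (#blocks of size ≥ k + 1), so the partition is: 2 block(s) of size 1, 1 block(s) of size 2.
In nonincreasing order the block sizes are [2, 1, 1].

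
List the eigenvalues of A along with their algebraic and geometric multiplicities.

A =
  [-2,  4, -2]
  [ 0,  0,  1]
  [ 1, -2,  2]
λ = 0: alg = 3, geom = 1

Step 1 — factor the characteristic polynomial to read off the algebraic multiplicities:
  χ_A(x) = x^3

Step 2 — compute geometric multiplicities via the rank-nullity identity g(λ) = n − rank(A − λI):
  rank(A − (0)·I) = 2, so dim ker(A − (0)·I) = n − 2 = 1

Summary:
  λ = 0: algebraic multiplicity = 3, geometric multiplicity = 1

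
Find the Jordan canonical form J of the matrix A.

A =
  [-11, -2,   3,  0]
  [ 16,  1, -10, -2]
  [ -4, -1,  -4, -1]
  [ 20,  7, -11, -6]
J_3(-5) ⊕ J_1(-5)

The characteristic polynomial is
  det(x·I − A) = x^4 + 20*x^3 + 150*x^2 + 500*x + 625 = (x + 5)^4

Eigenvalues and multiplicities (the geometric multiplicity of λ is n − rank(A − λI), which equals the number of Jordan blocks for λ):
  λ = -5: algebraic multiplicity = 4, geometric multiplicity = 2

Determining the block sizes for each eigenvalue:
  λ = -5: with am = 4 and gm = 2, the partition is not yet determined (e.g. several partitions of 4 into 2 parts exist). Let N = A − (-5)·I. Computing rank(N^1) = 2, rank(N^2) = 1, rank(N^3) = 0; the number of blocks of size ≥ j is rank(N^{j−1}) − rank(N^j), giving [2, 1, 1]. So we have 1 block(s) of size 3, 1 block(s) of size 1 → block sizes [3, 1]

Assembling the blocks gives a Jordan form
J =
  [-5,  1,  0,  0]
  [ 0, -5,  1,  0]
  [ 0,  0, -5,  0]
  [ 0,  0,  0, -5]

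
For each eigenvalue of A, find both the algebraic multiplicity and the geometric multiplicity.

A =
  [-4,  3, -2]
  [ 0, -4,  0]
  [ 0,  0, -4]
λ = -4: alg = 3, geom = 2

Step 1 — factor the characteristic polynomial to read off the algebraic multiplicities:
  χ_A(x) = (x + 4)^3

Step 2 — compute geometric multiplicities via the rank-nullity identity g(λ) = n − rank(A − λI):
  rank(A − (-4)·I) = 1, so dim ker(A − (-4)·I) = n − 1 = 2

Summary:
  λ = -4: algebraic multiplicity = 3, geometric multiplicity = 2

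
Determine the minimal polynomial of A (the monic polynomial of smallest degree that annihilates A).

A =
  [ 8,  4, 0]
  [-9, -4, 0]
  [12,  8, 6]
x^3 - 10*x^2 + 28*x - 24

The characteristic polynomial is χ_A(x) = (x - 6)*(x - 2)^2, so the eigenvalues are known. The minimal polynomial is
  m_A(x) = Π_λ (x − λ)^{k_λ}
where k_λ is the size of the *largest* Jordan block for λ (equivalently, the smallest k with (A − λI)^k v = 0 for every generalised eigenvector v of λ).

  λ = 2: largest Jordan block has size 2, contributing (x − 2)^2
  λ = 6: largest Jordan block has size 1, contributing (x − 6)

So m_A(x) = (x - 6)*(x - 2)^2 = x^3 - 10*x^2 + 28*x - 24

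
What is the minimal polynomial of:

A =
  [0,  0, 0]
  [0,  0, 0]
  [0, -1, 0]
x^2

The characteristic polynomial is χ_A(x) = x^3, so the eigenvalues are known. The minimal polynomial is
  m_A(x) = Π_λ (x − λ)^{k_λ}
where k_λ is the size of the *largest* Jordan block for λ (equivalently, the smallest k with (A − λI)^k v = 0 for every generalised eigenvector v of λ).

  λ = 0: largest Jordan block has size 2, contributing (x − 0)^2

So m_A(x) = x^2 = x^2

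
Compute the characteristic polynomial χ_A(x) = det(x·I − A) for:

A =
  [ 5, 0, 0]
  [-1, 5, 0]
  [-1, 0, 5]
x^3 - 15*x^2 + 75*x - 125

Expanding det(x·I − A) (e.g. by cofactor expansion or by noting that A is similar to its Jordan form J, which has the same characteristic polynomial as A) gives
  χ_A(x) = x^3 - 15*x^2 + 75*x - 125
which factors as (x - 5)^3. The eigenvalues (with algebraic multiplicities) are λ = 5 with multiplicity 3.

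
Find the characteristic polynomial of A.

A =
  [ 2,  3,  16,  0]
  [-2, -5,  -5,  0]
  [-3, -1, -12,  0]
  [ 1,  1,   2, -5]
x^4 + 20*x^3 + 150*x^2 + 500*x + 625

Expanding det(x·I − A) (e.g. by cofactor expansion or by noting that A is similar to its Jordan form J, which has the same characteristic polynomial as A) gives
  χ_A(x) = x^4 + 20*x^3 + 150*x^2 + 500*x + 625
which factors as (x + 5)^4. The eigenvalues (with algebraic multiplicities) are λ = -5 with multiplicity 4.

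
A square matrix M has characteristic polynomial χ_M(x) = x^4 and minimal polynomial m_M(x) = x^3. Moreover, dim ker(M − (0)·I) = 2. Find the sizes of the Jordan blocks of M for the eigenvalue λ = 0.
Block sizes for λ = 0: [3, 1]

Step 1 — from the characteristic polynomial, algebraic multiplicity of λ = 0 is 4. From dim ker(M − (0)·I) = 2, there are exactly 2 Jordan blocks for λ = 0.
Step 2 — from the minimal polynomial, the factor (x − 0)^3 tells us the largest block for λ = 0 has size 3.
Step 3 — with total size 4, 2 blocks, and largest block 3, the block sizes (in nonincreasing order) are [3, 1].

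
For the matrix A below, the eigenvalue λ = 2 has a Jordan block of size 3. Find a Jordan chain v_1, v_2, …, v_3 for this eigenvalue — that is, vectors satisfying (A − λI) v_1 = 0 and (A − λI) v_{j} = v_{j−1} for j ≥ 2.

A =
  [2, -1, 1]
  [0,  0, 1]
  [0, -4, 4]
A Jordan chain for λ = 2 of length 3:
v_1 = (-2, 0, 0)ᵀ
v_2 = (-1, -2, -4)ᵀ
v_3 = (0, 1, 0)ᵀ

Let N = A − (2)·I. We want v_3 with N^3 v_3 = 0 but N^2 v_3 ≠ 0; then v_{j-1} := N · v_j for j = 3, …, 2.

Pick v_3 = (0, 1, 0)ᵀ.
Then v_2 = N · v_3 = (-1, -2, -4)ᵀ.
Then v_1 = N · v_2 = (-2, 0, 0)ᵀ.

Sanity check: (A − (2)·I) v_1 = (0, 0, 0)ᵀ = 0. ✓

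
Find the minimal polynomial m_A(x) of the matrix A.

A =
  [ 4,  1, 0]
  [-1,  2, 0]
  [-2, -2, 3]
x^2 - 6*x + 9

The characteristic polynomial is χ_A(x) = (x - 3)^3, so the eigenvalues are known. The minimal polynomial is
  m_A(x) = Π_λ (x − λ)^{k_λ}
where k_λ is the size of the *largest* Jordan block for λ (equivalently, the smallest k with (A − λI)^k v = 0 for every generalised eigenvector v of λ).

  λ = 3: largest Jordan block has size 2, contributing (x − 3)^2

So m_A(x) = (x - 3)^2 = x^2 - 6*x + 9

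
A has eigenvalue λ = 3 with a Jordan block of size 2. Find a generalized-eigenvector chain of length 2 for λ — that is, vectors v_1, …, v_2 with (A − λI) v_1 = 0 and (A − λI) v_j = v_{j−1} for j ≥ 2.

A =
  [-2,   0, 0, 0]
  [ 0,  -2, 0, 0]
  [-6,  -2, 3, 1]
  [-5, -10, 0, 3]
A Jordan chain for λ = 3 of length 2:
v_1 = (0, 0, 1, 0)ᵀ
v_2 = (0, 0, 0, 1)ᵀ

Let N = A − (3)·I. We want v_2 with N^2 v_2 = 0 but N^1 v_2 ≠ 0; then v_{j-1} := N · v_j for j = 2, …, 2.

Pick v_2 = (0, 0, 0, 1)ᵀ.
Then v_1 = N · v_2 = (0, 0, 1, 0)ᵀ.

Sanity check: (A − (3)·I) v_1 = (0, 0, 0, 0)ᵀ = 0. ✓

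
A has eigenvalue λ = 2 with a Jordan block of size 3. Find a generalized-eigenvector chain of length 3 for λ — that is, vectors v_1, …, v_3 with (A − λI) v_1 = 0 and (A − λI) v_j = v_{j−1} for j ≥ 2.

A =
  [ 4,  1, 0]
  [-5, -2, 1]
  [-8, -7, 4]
A Jordan chain for λ = 2 of length 3:
v_1 = (-1, 2, 3)ᵀ
v_2 = (2, -5, -8)ᵀ
v_3 = (1, 0, 0)ᵀ

Let N = A − (2)·I. We want v_3 with N^3 v_3 = 0 but N^2 v_3 ≠ 0; then v_{j-1} := N · v_j for j = 3, …, 2.

Pick v_3 = (1, 0, 0)ᵀ.
Then v_2 = N · v_3 = (2, -5, -8)ᵀ.
Then v_1 = N · v_2 = (-1, 2, 3)ᵀ.

Sanity check: (A − (2)·I) v_1 = (0, 0, 0)ᵀ = 0. ✓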